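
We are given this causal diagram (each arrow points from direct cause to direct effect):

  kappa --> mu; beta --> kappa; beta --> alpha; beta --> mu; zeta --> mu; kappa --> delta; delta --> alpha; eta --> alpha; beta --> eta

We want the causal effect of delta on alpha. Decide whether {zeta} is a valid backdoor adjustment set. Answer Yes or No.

Backdoor paths from delta to alpha (paths whose first edge points into delta):
  P1: delta <- kappa <- beta -> eta -> alpha
  P2: delta <- kappa <- beta -> alpha
  P3: delta <- kappa -> mu <- beta -> eta -> alpha
  P4: delta <- kappa -> mu <- beta -> alpha
Condition 1 (no descendant of delta in the set): holds — descendants of delta are {alpha}; none are in {zeta}.
Condition 2 (every backdoor path blocked by {zeta}):
  P1: open — no interior node is in the conditioning set.
  P2: open — no interior node is in the conditioning set.
  P3: blocked at collider mu (neither it nor any descendant is in the conditioning set).
  P4: blocked at collider mu (neither it nor any descendant is in the conditioning set).
{zeta} does not satisfy the backdoor criterion.

No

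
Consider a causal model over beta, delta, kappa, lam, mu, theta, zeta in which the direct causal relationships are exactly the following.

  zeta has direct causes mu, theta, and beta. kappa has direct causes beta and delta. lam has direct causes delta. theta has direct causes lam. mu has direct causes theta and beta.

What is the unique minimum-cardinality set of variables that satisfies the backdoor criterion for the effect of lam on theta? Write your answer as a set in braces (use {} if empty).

Variables eligible for adjustment (non-descendants of lam, excluding lam and theta): {beta, delta, kappa}.
Backdoor paths from lam to theta:
  P1: lam <- delta -> kappa <- beta -> mu <- theta
  P2: lam <- delta -> kappa <- beta -> mu -> zeta <- theta
  P3: lam <- delta -> kappa <- beta -> zeta <- theta
  P4: lam <- delta -> kappa <- beta -> zeta <- mu <- theta
Each backdoor path contains an unconditioned collider, so every path is already blocked with the empty conditioning set:
  P1: blocked at collider kappa (neither it nor any descendant is in the conditioning set).
  P2: blocked at collider kappa (neither it nor any descendant is in the conditioning set).
  P3: blocked at collider kappa (neither it nor any descendant is in the conditioning set).
  P4: blocked at collider kappa (neither it nor any descendant is in the conditioning set).
The empty set is therefore the unique smallest valid set.

{}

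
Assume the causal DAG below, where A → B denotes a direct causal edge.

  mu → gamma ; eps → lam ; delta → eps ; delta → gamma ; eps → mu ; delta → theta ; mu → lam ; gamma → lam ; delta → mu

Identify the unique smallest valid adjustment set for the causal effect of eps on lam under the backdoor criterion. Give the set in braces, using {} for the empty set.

{delta}

Variables eligible for adjustment (non-descendants of eps, excluding eps and lam): {delta, theta}.
Backdoor paths from eps to lam:
  P1: eps <- delta -> mu -> gamma -> lam
  P2: eps <- delta -> mu -> lam
  P3: eps <- delta -> gamma <- mu -> lam
  P4: eps <- delta -> gamma -> lam
The empty set is not sufficient: P1 (eps <- delta -> mu -> gamma -> lam) has no collider blocking it and no conditioned non-collider, so it is open.
Try {delta}:
  P1: blocked at fork node delta ∈ conditioning set.
  P2: blocked at fork node delta ∈ conditioning set.
  P3: blocked at fork node delta ∈ conditioning set.
  P4: blocked at fork node delta ∈ conditioning set.
{delta} contains no descendant of eps and blocks every backdoor path.
No other singleton works — e.g. {theta} leaves P1 open — so {delta} is the unique smallest valid adjustment set.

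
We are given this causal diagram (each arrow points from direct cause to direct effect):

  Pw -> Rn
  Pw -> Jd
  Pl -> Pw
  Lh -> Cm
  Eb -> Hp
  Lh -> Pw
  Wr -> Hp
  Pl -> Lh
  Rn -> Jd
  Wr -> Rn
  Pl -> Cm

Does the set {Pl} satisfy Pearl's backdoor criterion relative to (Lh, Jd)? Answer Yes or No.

Yes

Backdoor paths from Lh to Jd (paths whose first edge points into Lh):
  P1: Lh <- Pl -> Pw -> Rn -> Jd
  P2: Lh <- Pl -> Pw -> Jd
Condition 1 (no descendant of Lh in the set): holds — descendants of Lh are {Cm, Jd, Pw, Rn}; none are in {Pl}.
Condition 2 (every backdoor path blocked by {Pl}):
  P1: blocked at fork node Pl ∈ conditioning set.
  P2: blocked at fork node Pl ∈ conditioning set.
{Pl} satisfies the backdoor criterion.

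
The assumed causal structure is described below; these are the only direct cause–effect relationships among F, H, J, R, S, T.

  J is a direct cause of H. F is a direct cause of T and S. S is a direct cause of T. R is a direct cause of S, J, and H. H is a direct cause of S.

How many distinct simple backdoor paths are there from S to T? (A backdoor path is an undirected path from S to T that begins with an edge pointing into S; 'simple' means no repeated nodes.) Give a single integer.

1

A backdoor path from S to T is any simple undirected path whose first edge points into S (i.e. leaves S via a parent).
Parents of S: {F, H, R}.
Enumerating:
  P1: S <- F -> T
That exhausts the simple backdoor paths. Count: 1.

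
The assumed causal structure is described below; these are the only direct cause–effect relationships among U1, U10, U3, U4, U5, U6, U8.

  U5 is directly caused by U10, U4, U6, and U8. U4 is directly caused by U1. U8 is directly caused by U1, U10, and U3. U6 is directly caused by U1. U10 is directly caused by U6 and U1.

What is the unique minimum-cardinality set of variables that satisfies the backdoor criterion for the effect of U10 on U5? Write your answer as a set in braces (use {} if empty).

Variables eligible for adjustment (non-descendants of U10, excluding U10 and U5): {U1, U3, U4, U6}.
Backdoor paths from U10 to U5:
  P1: U10 <- U1 -> U4 -> U5
  P2: U10 <- U1 -> U6 -> U5
  P3: U10 <- U1 -> U8 -> U5
  P4: U10 <- U6 <- U1 -> U4 -> U5
  P5: U10 <- U6 <- U1 -> U8 -> U5
  P6: U10 <- U6 -> U5
The empty set is not sufficient: P1 (U10 <- U1 -> U4 -> U5) has no collider blocking it and no conditioned non-collider, so it is open.
Try {U1, U6}:
  P1: blocked at fork node U1 ∈ conditioning set.
  P2: blocked at fork node U1 ∈ conditioning set.
  P3: blocked at fork node U1 ∈ conditioning set.
  P4: blocked at chain node U6 ∈ conditioning set.
  P5: blocked at chain node U6 ∈ conditioning set.
  P6: blocked at fork node U6 ∈ conditioning set.
{U1, U6} contains no descendant of U10 and blocks every backdoor path.
Every element of {U1, U6} is needed (dropping U1 leaves P1 open; dropping U6 leaves P6 open), so no proper subset is valid.
Among all size-2 subsets of the eligible variables, only {U1, U6} blocks every backdoor path, so it is the unique smallest valid adjustment set.

{U1, U6}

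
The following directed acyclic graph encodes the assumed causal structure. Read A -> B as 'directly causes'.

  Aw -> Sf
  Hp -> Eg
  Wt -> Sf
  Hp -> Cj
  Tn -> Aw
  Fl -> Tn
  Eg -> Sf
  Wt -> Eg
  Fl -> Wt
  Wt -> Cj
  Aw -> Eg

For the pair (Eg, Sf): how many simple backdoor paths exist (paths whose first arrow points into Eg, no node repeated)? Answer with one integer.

6

A backdoor path from Eg to Sf is any simple undirected path whose first edge points into Eg (i.e. leaves Eg via a parent).
Parents of Eg: {Aw, Hp, Wt}.
Enumerating:
  P1: Eg <- Wt <- Fl -> Tn -> Aw -> Sf
  P2: Eg <- Wt -> Sf
  P3: Eg <- Hp -> Cj <- Wt <- Fl -> Tn -> Aw -> Sf
  P4: Eg <- Hp -> Cj <- Wt -> Sf
  P5: Eg <- Aw <- Tn <- Fl -> Wt -> Sf
  P6: Eg <- Aw -> Sf
That exhausts the simple backdoor paths. Count: 6.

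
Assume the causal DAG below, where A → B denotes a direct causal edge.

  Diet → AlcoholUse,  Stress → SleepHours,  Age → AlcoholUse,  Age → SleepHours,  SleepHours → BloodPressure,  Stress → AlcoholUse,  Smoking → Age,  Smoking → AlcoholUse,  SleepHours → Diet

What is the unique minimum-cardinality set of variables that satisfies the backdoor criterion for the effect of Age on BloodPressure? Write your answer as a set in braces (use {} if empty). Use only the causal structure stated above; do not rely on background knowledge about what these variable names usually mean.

{}

Variables eligible for adjustment (non-descendants of Age, excluding Age and BloodPressure): {Smoking, Stress}.
Backdoor paths from Age to BloodPressure:
  P1: Age <- Smoking -> AlcoholUse <- Stress -> SleepHours -> BloodPressure
  P2: Age <- Smoking -> AlcoholUse <- Diet <- SleepHours -> BloodPressure
Each backdoor path contains an unconditioned collider, so every path is already blocked with the empty conditioning set:
  P1: blocked at collider AlcoholUse (neither it nor any descendant is in the conditioning set).
  P2: blocked at collider AlcoholUse (neither it nor any descendant is in the conditioning set).
The empty set is therefore the unique smallest valid set.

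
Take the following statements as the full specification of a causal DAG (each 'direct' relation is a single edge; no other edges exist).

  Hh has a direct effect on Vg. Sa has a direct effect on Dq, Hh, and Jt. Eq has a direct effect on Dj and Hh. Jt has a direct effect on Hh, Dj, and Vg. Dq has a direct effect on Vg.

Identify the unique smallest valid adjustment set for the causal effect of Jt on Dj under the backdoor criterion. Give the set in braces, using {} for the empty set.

{}

Variables eligible for adjustment (non-descendants of Jt, excluding Jt and Dj): {Dq, Eq, Sa}.
Backdoor paths from Jt to Dj:
  P1: Jt <- Sa -> Dq -> Vg <- Hh <- Eq -> Dj
  P2: Jt <- Sa -> Hh <- Eq -> Dj
Each backdoor path contains an unconditioned collider, so every path is already blocked with the empty conditioning set:
  P1: blocked at collider Vg (neither it nor any descendant is in the conditioning set).
  P2: blocked at collider Hh (neither it nor any descendant is in the conditioning set).
The empty set is therefore the unique smallest valid set.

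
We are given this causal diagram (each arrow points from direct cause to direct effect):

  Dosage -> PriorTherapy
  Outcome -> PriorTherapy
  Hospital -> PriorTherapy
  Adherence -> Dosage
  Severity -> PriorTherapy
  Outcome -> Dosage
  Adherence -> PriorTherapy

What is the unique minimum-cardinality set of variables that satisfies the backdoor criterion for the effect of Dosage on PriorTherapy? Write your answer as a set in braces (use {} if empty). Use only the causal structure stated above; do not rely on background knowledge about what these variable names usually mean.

{Adherence, Outcome}

Variables eligible for adjustment (non-descendants of Dosage, excluding Dosage and PriorTherapy): {Adherence, Hospital, Outcome, Severity}.
Backdoor paths from Dosage to PriorTherapy:
  P1: Dosage <- Adherence -> PriorTherapy
  P2: Dosage <- Outcome -> PriorTherapy
The empty set is not sufficient: P1 (Dosage <- Adherence -> PriorTherapy) has no collider blocking it and no conditioned non-collider, so it is open.
Try {Adherence, Outcome}:
  P1: blocked at fork node Adherence ∈ conditioning set.
  P2: blocked at fork node Outcome ∈ conditioning set.
{Adherence, Outcome} contains no descendant of Dosage and blocks every backdoor path.
Every element of {Adherence, Outcome} is needed (dropping Adherence leaves P1 open; dropping Outcome leaves P2 open), so no proper subset is valid.
Among all size-2 subsets of the eligible variables, only {Adherence, Outcome} blocks every backdoor path, so it is the unique smallest valid adjustment set.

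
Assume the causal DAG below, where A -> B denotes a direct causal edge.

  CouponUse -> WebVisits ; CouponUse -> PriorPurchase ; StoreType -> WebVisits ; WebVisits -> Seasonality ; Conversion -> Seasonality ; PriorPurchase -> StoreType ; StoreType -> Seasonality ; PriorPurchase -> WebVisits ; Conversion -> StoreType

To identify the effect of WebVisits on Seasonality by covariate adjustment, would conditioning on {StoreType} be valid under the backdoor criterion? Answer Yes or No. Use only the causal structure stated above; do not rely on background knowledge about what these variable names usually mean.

Backdoor paths from WebVisits to Seasonality (paths whose first edge points into WebVisits):
  P1: WebVisits <- CouponUse -> PriorPurchase -> StoreType <- Conversion -> Seasonality
  P2: WebVisits <- CouponUse -> PriorPurchase -> StoreType -> Seasonality
  P3: WebVisits <- PriorPurchase -> StoreType <- Conversion -> Seasonality
  P4: WebVisits <- PriorPurchase -> StoreType -> Seasonality
  P5: WebVisits <- StoreType <- Conversion -> Seasonality
  P6: WebVisits <- StoreType -> Seasonality
Condition 1 (no descendant of WebVisits in the set): holds — descendants of WebVisits are {Seasonality}; none are in {StoreType}.
Condition 2 (every backdoor path blocked by {StoreType}):
  P1: open — collider(s) StoreType are conditioned on (or have a conditioned descendant) and no non-collider on the path is in the set.
  P2: blocked at chain node StoreType ∈ conditioning set.
  P3: open — collider(s) StoreType are conditioned on (or have a conditioned descendant) and no non-collider on the path is in the set.
  P4: blocked at chain node StoreType ∈ conditioning set.
  P5: blocked at chain node StoreType ∈ conditioning set.
  P6: blocked at fork node StoreType ∈ conditioning set.
{StoreType} does not satisfy the backdoor criterion.

No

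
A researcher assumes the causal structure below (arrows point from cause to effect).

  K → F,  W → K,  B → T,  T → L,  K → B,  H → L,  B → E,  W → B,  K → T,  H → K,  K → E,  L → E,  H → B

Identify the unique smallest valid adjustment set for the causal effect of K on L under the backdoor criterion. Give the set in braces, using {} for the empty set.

{H, W}

Variables eligible for adjustment (non-descendants of K, excluding K and L): {H, W}.
Backdoor paths from K to L:
  P1: K <- H -> B -> T -> L
  P2: K <- H -> B -> E <- L
  P3: K <- H -> L
  P4: K <- W -> B <- H -> L
  P5: K <- W -> B -> T -> L
  P6: K <- W -> B -> E <- L
The empty set is not sufficient: P1 (K <- H -> B -> T -> L) has no collider blocking it and no conditioned non-collider, so it is open.
Try {H, W}:
  P1: blocked at fork node H ∈ conditioning set.
  P2: blocked at fork node H ∈ conditioning set.
  P3: blocked at fork node H ∈ conditioning set.
  P4: blocked at fork node W ∈ conditioning set.
  P5: blocked at fork node W ∈ conditioning set.
  P6: blocked at fork node W ∈ conditioning set.
{H, W} contains no descendant of K and blocks every backdoor path.
Every element of {H, W} is needed (dropping H leaves P1 open; dropping W leaves P5 open), so no proper subset is valid.
Among all size-2 subsets of the eligible variables, only {H, W} blocks every backdoor path, so it is the unique smallest valid adjustment set.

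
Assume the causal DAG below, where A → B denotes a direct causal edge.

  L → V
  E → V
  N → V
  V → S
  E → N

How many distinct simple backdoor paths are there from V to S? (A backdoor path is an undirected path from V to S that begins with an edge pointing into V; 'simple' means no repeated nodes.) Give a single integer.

A backdoor path from V to S is any simple undirected path whose first edge points into V (i.e. leaves V via a parent).
Parents of V: {E, L, N}.
No simple path from any parent of V reaches S without revisiting V, so there are no backdoor paths.

0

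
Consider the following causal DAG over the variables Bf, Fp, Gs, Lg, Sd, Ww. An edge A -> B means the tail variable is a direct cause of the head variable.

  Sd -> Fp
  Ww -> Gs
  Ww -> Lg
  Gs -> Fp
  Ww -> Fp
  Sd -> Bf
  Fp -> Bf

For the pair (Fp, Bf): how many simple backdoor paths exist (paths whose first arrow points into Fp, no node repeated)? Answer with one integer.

A backdoor path from Fp to Bf is any simple undirected path whose first edge points into Fp (i.e. leaves Fp via a parent).
Parents of Fp: {Gs, Sd, Ww}.
Enumerating:
  P1: Fp <- Sd -> Bf
That exhausts the simple backdoor paths. Count: 1.

1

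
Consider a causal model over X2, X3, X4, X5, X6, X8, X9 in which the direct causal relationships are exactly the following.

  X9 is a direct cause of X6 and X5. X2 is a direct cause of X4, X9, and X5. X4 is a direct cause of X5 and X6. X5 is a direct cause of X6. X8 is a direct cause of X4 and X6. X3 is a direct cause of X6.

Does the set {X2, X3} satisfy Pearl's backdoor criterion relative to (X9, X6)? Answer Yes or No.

Backdoor paths from X9 to X6 (paths whose first edge points into X9):
  P1: X9 <- X2 -> X4 <- X8 -> X6
  P2: X9 <- X2 -> X4 -> X5 -> X6
  P3: X9 <- X2 -> X4 -> X6
  P4: X9 <- X2 -> X5 <- X4 <- X8 -> X6
  P5: X9 <- X2 -> X5 <- X4 -> X6
  P6: X9 <- X2 -> X5 -> X6
Condition 1 (no descendant of X9 in the set): holds — descendants of X9 are {X5, X6}; none are in {X2, X3}.
Condition 2 (every backdoor path blocked by {X2, X3}):
  P1: blocked at fork node X2 ∈ conditioning set.
  P2: blocked at fork node X2 ∈ conditioning set.
  P3: blocked at fork node X2 ∈ conditioning set.
  P4: blocked at fork node X2 ∈ conditioning set.
  P5: blocked at fork node X2 ∈ conditioning set.
  P6: blocked at fork node X2 ∈ conditioning set.
{X2, X3} satisfies the backdoor criterion.

Yes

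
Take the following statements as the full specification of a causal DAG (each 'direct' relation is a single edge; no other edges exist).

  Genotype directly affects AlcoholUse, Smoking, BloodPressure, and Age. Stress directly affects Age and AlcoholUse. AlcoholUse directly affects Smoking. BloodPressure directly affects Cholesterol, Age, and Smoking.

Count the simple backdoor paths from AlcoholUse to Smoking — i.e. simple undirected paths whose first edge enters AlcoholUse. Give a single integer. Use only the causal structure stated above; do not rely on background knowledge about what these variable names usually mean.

A backdoor path from AlcoholUse to Smoking is any simple undirected path whose first edge points into AlcoholUse (i.e. leaves AlcoholUse via a parent).
Parents of AlcoholUse: {Genotype, Stress}.
Enumerating:
  P1: AlcoholUse <- Genotype -> BloodPressure -> Smoking
  P2: AlcoholUse <- Genotype -> Age <- BloodPressure -> Smoking
  P3: AlcoholUse <- Genotype -> Smoking
  P4: AlcoholUse <- Stress -> Age <- Genotype -> BloodPressure -> Smoking
  P5: AlcoholUse <- Stress -> Age <- Genotype -> Smoking
  P6: AlcoholUse <- Stress -> Age <- BloodPressure <- Genotype -> Smoking
  P7: AlcoholUse <- Stress -> Age <- BloodPressure -> Smoking
That exhausts the simple backdoor paths. Count: 7.

7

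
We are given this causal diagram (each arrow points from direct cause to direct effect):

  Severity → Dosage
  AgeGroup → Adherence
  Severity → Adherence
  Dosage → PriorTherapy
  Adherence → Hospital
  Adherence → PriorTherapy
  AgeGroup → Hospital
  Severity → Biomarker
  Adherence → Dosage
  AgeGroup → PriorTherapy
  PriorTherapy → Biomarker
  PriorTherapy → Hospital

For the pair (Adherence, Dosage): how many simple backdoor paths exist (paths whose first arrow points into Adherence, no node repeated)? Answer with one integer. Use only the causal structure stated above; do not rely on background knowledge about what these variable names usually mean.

6

A backdoor path from Adherence to Dosage is any simple undirected path whose first edge points into Adherence (i.e. leaves Adherence via a parent).
Parents of Adherence: {AgeGroup, Severity}.
Enumerating:
  P1: Adherence <- Severity -> Dosage
  P2: Adherence <- Severity -> Biomarker <- PriorTherapy <- Dosage
  P3: Adherence <- AgeGroup -> PriorTherapy <- Dosage
  P4: Adherence <- AgeGroup -> PriorTherapy -> Biomarker <- Severity -> Dosage
  P5: Adherence <- AgeGroup -> Hospital <- PriorTherapy <- Dosage
  P6: Adherence <- AgeGroup -> Hospital <- PriorTherapy -> Biomarker <- Severity -> Dosage
That exhausts the simple backdoor paths. Count: 6.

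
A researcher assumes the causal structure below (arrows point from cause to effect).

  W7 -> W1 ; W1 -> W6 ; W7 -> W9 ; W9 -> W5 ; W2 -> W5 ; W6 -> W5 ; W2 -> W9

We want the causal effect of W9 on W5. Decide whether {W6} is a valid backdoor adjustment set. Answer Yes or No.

No

Backdoor paths from W9 to W5 (paths whose first edge points into W9):
  P1: W9 <- W2 -> W5
  P2: W9 <- W7 -> W1 -> W6 -> W5
Condition 1 (no descendant of W9 in the set): holds — descendants of W9 are {W5}; none are in {W6}.
Condition 2 (every backdoor path blocked by {W6}):
  P1: open — no interior node is in the conditioning set.
  P2: blocked at chain node W6 ∈ conditioning set.
{W6} does not satisfy the backdoor criterion.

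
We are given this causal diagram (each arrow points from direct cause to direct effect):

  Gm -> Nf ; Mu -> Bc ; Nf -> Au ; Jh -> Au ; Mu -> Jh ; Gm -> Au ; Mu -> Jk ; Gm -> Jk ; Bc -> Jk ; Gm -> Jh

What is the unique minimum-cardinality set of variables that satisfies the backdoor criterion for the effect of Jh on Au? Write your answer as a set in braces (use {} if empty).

{Gm}

Variables eligible for adjustment (non-descendants of Jh, excluding Jh and Au): {Bc, Gm, Jk, Mu, Nf}.
Backdoor paths from Jh to Au:
  P1: Jh <- Mu -> Bc -> Jk <- Gm -> Nf -> Au
  P2: Jh <- Mu -> Bc -> Jk <- Gm -> Au
  P3: Jh <- Mu -> Jk <- Gm -> Nf -> Au
  P4: Jh <- Mu -> Jk <- Gm -> Au
  P5: Jh <- Gm -> Nf -> Au
  P6: Jh <- Gm -> Au
The empty set is not sufficient: P5 (Jh <- Gm -> Nf -> Au) has no collider blocking it and no conditioned non-collider, so it is open.
Try {Gm}:
  P1: blocked at collider Jk (neither it nor any descendant is in the conditioning set).
  P2: blocked at collider Jk (neither it nor any descendant is in the conditioning set).
  P3: blocked at collider Jk (neither it nor any descendant is in the conditioning set).
  P4: blocked at collider Jk (neither it nor any descendant is in the conditioning set).
  P5: blocked at fork node Gm ∈ conditioning set.
  P6: blocked at fork node Gm ∈ conditioning set.
{Gm} contains no descendant of Jh and blocks every backdoor path.
No other singleton works — e.g. {Mu} leaves P5 open — so {Gm} is the unique smallest valid adjustment set.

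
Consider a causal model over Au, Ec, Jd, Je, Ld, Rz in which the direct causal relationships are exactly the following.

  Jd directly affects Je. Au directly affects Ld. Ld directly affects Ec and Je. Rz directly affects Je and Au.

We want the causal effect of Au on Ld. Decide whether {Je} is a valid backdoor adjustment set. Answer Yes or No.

No

Backdoor paths from Au to Ld (paths whose first edge points into Au):
  P1: Au <- Rz -> Je <- Ld
Condition 1 (no descendant of Au in the set): FAILS — Je is a descendant of Au.
Condition 2 (every backdoor path blocked by {Je}):
  P1: open — collider(s) Je are conditioned on (or have a conditioned descendant) and no non-collider on the path is in the set.
{Je} does not satisfy the backdoor criterion.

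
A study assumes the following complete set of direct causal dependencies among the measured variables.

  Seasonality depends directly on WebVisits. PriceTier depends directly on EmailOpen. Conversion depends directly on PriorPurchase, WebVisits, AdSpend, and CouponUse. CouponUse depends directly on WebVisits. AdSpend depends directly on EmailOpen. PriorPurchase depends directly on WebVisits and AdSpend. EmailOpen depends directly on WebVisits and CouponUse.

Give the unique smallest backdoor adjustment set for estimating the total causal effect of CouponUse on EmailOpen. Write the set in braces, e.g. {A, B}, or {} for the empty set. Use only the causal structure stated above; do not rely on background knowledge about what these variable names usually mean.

{WebVisits}

Variables eligible for adjustment (non-descendants of CouponUse, excluding CouponUse and EmailOpen): {Seasonality, WebVisits}.
Backdoor paths from CouponUse to EmailOpen:
  P1: CouponUse <- WebVisits -> EmailOpen
  P2: CouponUse <- WebVisits -> PriorPurchase <- AdSpend <- EmailOpen
  P3: CouponUse <- WebVisits -> PriorPurchase -> Conversion <- AdSpend <- EmailOpen
  P4: CouponUse <- WebVisits -> Conversion <- AdSpend <- EmailOpen
  P5: CouponUse <- WebVisits -> Conversion <- PriorPurchase <- AdSpend <- EmailOpen
The empty set is not sufficient: P1 (CouponUse <- WebVisits -> EmailOpen) has no collider blocking it and no conditioned non-collider, so it is open.
Try {WebVisits}:
  P1: blocked at fork node WebVisits ∈ conditioning set.
  P2: blocked at fork node WebVisits ∈ conditioning set.
  P3: blocked at fork node WebVisits ∈ conditioning set.
  P4: blocked at fork node WebVisits ∈ conditioning set.
  P5: blocked at fork node WebVisits ∈ conditioning set.
{WebVisits} contains no descendant of CouponUse and blocks every backdoor path.
No other singleton works — e.g. {Seasonality} leaves P1 open — so {WebVisits} is the unique smallest valid adjustment set.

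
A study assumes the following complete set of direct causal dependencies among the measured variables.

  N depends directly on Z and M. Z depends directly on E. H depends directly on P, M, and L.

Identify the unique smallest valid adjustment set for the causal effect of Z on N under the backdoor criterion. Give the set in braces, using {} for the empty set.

Variables eligible for adjustment (non-descendants of Z, excluding Z and N): {E, H, L, M, P}.
Backdoor paths from Z to N:
  (none)
With no backdoor paths the empty set already satisfies the criterion, and it is trivially minimal.

{}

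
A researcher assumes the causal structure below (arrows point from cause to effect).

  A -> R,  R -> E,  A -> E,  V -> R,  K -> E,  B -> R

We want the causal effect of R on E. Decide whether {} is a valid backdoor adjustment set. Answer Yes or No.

No

Backdoor paths from R to E (paths whose first edge points into R):
  P1: R <- A -> E
Condition 1 (no descendant of R in the set): holds — descendants of R are {E}; none are in {}.
Condition 2 (every backdoor path blocked by {}):
  P1: open — no interior node is in the conditioning set.
{} does not satisfy the backdoor criterion.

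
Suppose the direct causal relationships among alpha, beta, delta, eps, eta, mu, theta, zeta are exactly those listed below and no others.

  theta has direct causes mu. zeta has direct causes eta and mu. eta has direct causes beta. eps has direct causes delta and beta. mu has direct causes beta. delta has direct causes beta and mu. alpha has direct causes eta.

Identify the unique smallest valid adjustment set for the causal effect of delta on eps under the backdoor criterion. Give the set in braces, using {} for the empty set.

{beta}

Variables eligible for adjustment (non-descendants of delta, excluding delta and eps): {alpha, beta, eta, mu, theta, zeta}.
Backdoor paths from delta to eps:
  P1: delta <- beta -> eps
  P2: delta <- mu <- beta -> eps
  P3: delta <- mu -> zeta <- eta <- beta -> eps
The empty set is not sufficient: P1 (delta <- beta -> eps) has no collider blocking it and no conditioned non-collider, so it is open.
Try {beta}:
  P1: blocked at fork node beta ∈ conditioning set.
  P2: blocked at fork node beta ∈ conditioning set.
  P3: blocked at collider zeta (neither it nor any descendant is in the conditioning set).
{beta} contains no descendant of delta and blocks every backdoor path.
No other singleton works — e.g. {mu} leaves P1 open — so {beta} is the unique smallest valid adjustment set.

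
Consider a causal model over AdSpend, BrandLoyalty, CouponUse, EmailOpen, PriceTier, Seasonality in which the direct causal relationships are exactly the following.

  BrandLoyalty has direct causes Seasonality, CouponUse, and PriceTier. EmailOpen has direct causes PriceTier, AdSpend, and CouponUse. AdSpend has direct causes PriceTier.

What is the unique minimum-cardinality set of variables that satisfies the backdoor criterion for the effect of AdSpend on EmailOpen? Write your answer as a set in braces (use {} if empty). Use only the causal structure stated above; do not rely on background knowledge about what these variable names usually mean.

{PriceTier}

Variables eligible for adjustment (non-descendants of AdSpend, excluding AdSpend and EmailOpen): {BrandLoyalty, CouponUse, PriceTier, Seasonality}.
Backdoor paths from AdSpend to EmailOpen:
  P1: AdSpend <- PriceTier -> EmailOpen
  P2: AdSpend <- PriceTier -> BrandLoyalty <- CouponUse -> EmailOpen
The empty set is not sufficient: P1 (AdSpend <- PriceTier -> EmailOpen) has no collider blocking it and no conditioned non-collider, so it is open.
Try {PriceTier}:
  P1: blocked at fork node PriceTier ∈ conditioning set.
  P2: blocked at fork node PriceTier ∈ conditioning set.
{PriceTier} contains no descendant of AdSpend and blocks every backdoor path.
No other singleton works — e.g. {Seasonality} leaves P1 open — so {PriceTier} is the unique smallest valid adjustment set.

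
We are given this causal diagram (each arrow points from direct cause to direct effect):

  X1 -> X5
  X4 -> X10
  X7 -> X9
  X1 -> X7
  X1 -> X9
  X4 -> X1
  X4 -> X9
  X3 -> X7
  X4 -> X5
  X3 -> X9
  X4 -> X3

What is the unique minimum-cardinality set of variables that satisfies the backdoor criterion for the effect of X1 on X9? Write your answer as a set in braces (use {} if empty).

Variables eligible for adjustment (non-descendants of X1, excluding X1 and X9): {X10, X3, X4}.
Backdoor paths from X1 to X9:
  P1: X1 <- X4 -> X3 -> X7 -> X9
  P2: X1 <- X4 -> X3 -> X9
  P3: X1 <- X4 -> X9
The empty set is not sufficient: P1 (X1 <- X4 -> X3 -> X7 -> X9) has no collider blocking it and no conditioned non-collider, so it is open.
Try {X4}:
  P1: blocked at fork node X4 ∈ conditioning set.
  P2: blocked at fork node X4 ∈ conditioning set.
  P3: blocked at fork node X4 ∈ conditioning set.
{X4} contains no descendant of X1 and blocks every backdoor path.
No other singleton works — e.g. {X3} leaves P3 open — so {X4} is the unique smallest valid adjustment set.

{X4}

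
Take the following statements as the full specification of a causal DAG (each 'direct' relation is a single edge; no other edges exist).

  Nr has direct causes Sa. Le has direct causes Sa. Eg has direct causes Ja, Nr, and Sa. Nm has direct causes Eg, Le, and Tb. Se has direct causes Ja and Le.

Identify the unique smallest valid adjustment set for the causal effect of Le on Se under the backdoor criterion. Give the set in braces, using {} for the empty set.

{}

Variables eligible for adjustment (non-descendants of Le, excluding Le and Se): {Eg, Ja, Nr, Sa, Tb}.
Backdoor paths from Le to Se:
  P1: Le <- Sa -> Nr -> Eg <- Ja -> Se
  P2: Le <- Sa -> Eg <- Ja -> Se
Each backdoor path contains an unconditioned collider, so every path is already blocked with the empty conditioning set:
  P1: blocked at collider Eg (neither it nor any descendant is in the conditioning set).
  P2: blocked at collider Eg (neither it nor any descendant is in the conditioning set).
The empty set is therefore the unique smallest valid set.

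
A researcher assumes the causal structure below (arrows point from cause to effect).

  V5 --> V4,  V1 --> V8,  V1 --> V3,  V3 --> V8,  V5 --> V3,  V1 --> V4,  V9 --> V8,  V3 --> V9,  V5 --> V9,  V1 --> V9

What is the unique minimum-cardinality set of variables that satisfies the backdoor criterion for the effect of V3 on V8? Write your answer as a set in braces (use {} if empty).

Variables eligible for adjustment (non-descendants of V3, excluding V3 and V8): {V1, V4, V5}.
Backdoor paths from V3 to V8:
  P1: V3 <- V5 -> V9 <- V1 -> V8
  P2: V3 <- V5 -> V9 -> V8
  P3: V3 <- V5 -> V4 <- V1 -> V9 -> V8
  P4: V3 <- V5 -> V4 <- V1 -> V8
  P5: V3 <- V1 -> V9 -> V8
  P6: V3 <- V1 -> V4 <- V5 -> V9 -> V8
  P7: V3 <- V1 -> V8
The empty set is not sufficient: P2 (V3 <- V5 -> V9 -> V8) has no collider blocking it and no conditioned non-collider, so it is open.
Try {V1, V5}:
  P1: blocked at fork node V5 ∈ conditioning set.
  P2: blocked at fork node V5 ∈ conditioning set.
  P3: blocked at fork node V5 ∈ conditioning set.
  P4: blocked at fork node V5 ∈ conditioning set.
  P5: blocked at fork node V1 ∈ conditioning set.
  P6: blocked at fork node V1 ∈ conditioning set.
  P7: blocked at fork node V1 ∈ conditioning set.
{V1, V5} contains no descendant of V3 and blocks every backdoor path.
Every element of {V1, V5} is needed (dropping V1 leaves P5 open; dropping V5 leaves P2 open), so no proper subset is valid.
Among all size-2 subsets of the eligible variables, only {V1, V5} blocks every backdoor path, so it is the unique smallest valid adjustment set.

{V1, V5}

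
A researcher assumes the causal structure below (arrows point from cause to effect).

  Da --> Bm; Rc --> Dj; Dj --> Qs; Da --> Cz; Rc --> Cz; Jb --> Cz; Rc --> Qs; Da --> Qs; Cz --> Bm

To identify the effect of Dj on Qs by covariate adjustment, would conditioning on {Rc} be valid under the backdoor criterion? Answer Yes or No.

Backdoor paths from Dj to Qs (paths whose first edge points into Dj):
  P1: Dj <- Rc -> Cz <- Da -> Qs
  P2: Dj <- Rc -> Cz -> Bm <- Da -> Qs
  P3: Dj <- Rc -> Qs
Condition 1 (no descendant of Dj in the set): holds — descendants of Dj are {Qs}; none are in {Rc}.
Condition 2 (every backdoor path blocked by {Rc}):
  P1: blocked at fork node Rc ∈ conditioning set.
  P2: blocked at fork node Rc ∈ conditioning set.
  P3: blocked at fork node Rc ∈ conditioning set.
{Rc} satisfies the backdoor criterion.

Yes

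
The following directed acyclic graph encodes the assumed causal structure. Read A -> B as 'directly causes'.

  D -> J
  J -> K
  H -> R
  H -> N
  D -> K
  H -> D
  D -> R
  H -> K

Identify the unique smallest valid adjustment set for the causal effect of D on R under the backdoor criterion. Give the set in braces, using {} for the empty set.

Variables eligible for adjustment (non-descendants of D, excluding D and R): {H, N}.
Backdoor paths from D to R:
  P1: D <- H -> R
The empty set is not sufficient: P1 (D <- H -> R) has no collider blocking it and no conditioned non-collider, so it is open.
Try {H}:
  P1: blocked at fork node H ∈ conditioning set.
{H} contains no descendant of D and blocks every backdoor path.
No other singleton works — e.g. {N} leaves P1 open — so {H} is the unique smallest valid adjustment set.

{H}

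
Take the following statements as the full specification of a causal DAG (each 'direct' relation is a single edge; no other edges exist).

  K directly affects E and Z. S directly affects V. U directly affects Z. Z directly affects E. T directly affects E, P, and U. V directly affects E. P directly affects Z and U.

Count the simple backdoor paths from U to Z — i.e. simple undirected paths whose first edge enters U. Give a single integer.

A backdoor path from U to Z is any simple undirected path whose first edge points into U (i.e. leaves U via a parent).
Parents of U: {P, T}.
Enumerating:
  P1: U <- T -> P -> Z
  P2: U <- T -> E <- K -> Z
  P3: U <- T -> E <- Z
  P4: U <- P <- T -> E <- K -> Z
  P5: U <- P <- T -> E <- Z
  P6: U <- P -> Z
That exhausts the simple backdoor paths. Count: 6.

6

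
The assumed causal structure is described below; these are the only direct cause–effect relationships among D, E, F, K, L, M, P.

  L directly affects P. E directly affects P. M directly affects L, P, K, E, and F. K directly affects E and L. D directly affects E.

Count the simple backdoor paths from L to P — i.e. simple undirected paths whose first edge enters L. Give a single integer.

A backdoor path from L to P is any simple undirected path whose first edge points into L (i.e. leaves L via a parent).
Parents of L: {K, M}.
Enumerating:
  P1: L <- M -> K -> E -> P
  P2: L <- M -> E -> P
  P3: L <- M -> P
  P4: L <- K <- M -> E -> P
  P5: L <- K <- M -> P
  P6: L <- K -> E <- M -> P
  P7: L <- K -> E -> P
That exhausts the simple backdoor paths. Count: 7.

7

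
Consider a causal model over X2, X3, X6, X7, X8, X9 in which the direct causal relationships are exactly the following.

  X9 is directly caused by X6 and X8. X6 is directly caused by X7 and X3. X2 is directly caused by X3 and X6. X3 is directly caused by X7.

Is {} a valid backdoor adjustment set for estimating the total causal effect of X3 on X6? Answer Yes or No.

No

Backdoor paths from X3 to X6 (paths whose first edge points into X3):
  P1: X3 <- X7 -> X6
Condition 1 (no descendant of X3 in the set): holds — descendants of X3 are {X2, X6, X9}; none are in {}.
Condition 2 (every backdoor path blocked by {}):
  P1: open — no interior node is in the conditioning set.
{} does not satisfy the backdoor criterion.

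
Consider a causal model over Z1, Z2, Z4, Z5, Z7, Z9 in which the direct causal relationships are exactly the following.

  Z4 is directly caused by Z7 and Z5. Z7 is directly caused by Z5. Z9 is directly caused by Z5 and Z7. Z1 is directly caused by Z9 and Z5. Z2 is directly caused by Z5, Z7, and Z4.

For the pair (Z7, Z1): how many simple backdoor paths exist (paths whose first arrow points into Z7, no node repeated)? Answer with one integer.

2

A backdoor path from Z7 to Z1 is any simple undirected path whose first edge points into Z7 (i.e. leaves Z7 via a parent).
Parents of Z7: {Z5}.
Enumerating:
  P1: Z7 <- Z5 -> Z9 -> Z1
  P2: Z7 <- Z5 -> Z1
That exhausts the simple backdoor paths. Count: 2.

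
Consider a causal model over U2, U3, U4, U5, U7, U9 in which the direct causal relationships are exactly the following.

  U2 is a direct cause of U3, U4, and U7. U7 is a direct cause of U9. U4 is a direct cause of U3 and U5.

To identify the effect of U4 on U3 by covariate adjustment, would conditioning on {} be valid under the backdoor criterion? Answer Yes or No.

Backdoor paths from U4 to U3 (paths whose first edge points into U4):
  P1: U4 <- U2 -> U3
Condition 1 (no descendant of U4 in the set): holds — descendants of U4 are {U3, U5}; none are in {}.
Condition 2 (every backdoor path blocked by {}):
  P1: open — no interior node is in the conditioning set.
{} does not satisfy the backdoor criterion.

No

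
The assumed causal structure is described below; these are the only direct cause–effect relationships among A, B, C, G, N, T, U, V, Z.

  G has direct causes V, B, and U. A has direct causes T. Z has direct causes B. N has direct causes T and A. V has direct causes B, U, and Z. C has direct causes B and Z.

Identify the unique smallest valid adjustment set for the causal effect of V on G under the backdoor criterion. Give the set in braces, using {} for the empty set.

Variables eligible for adjustment (non-descendants of V, excluding V and G): {A, B, C, N, T, U, Z}.
Backdoor paths from V to G:
  P1: V <- B -> G
  P2: V <- Z <- B -> G
  P3: V <- Z -> C <- B -> G
  P4: V <- U -> G
The empty set is not sufficient: P1 (V <- B -> G) has no collider blocking it and no conditioned non-collider, so it is open.
Try {B, U}:
  P1: blocked at fork node B ∈ conditioning set.
  P2: blocked at fork node B ∈ conditioning set.
  P3: blocked at collider C (neither it nor any descendant is in the conditioning set).
  P4: blocked at fork node U ∈ conditioning set.
{B, U} contains no descendant of V and blocks every backdoor path.
Every element of {B, U} is needed (dropping B leaves P1 open; dropping U leaves P4 open), so no proper subset is valid.
Among all size-2 subsets of the eligible variables, only {B, U} blocks every backdoor path, so it is the unique smallest valid adjustment set.

{B, U}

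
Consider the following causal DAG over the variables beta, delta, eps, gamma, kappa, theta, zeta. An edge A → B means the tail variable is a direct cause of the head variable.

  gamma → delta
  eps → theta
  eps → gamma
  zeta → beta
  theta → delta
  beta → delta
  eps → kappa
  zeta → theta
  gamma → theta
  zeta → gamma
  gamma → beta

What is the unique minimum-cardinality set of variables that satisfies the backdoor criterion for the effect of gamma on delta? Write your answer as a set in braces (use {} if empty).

{eps, zeta}

Variables eligible for adjustment (non-descendants of gamma, excluding gamma and delta): {eps, kappa, zeta}.
Backdoor paths from gamma to delta:
  P1: gamma <- zeta -> theta -> delta
  P2: gamma <- zeta -> beta -> delta
  P3: gamma <- eps -> theta <- zeta -> beta -> delta
  P4: gamma <- eps -> theta -> delta
The empty set is not sufficient: P1 (gamma <- zeta -> theta -> delta) has no collider blocking it and no conditioned non-collider, so it is open.
Try {eps, zeta}:
  P1: blocked at fork node zeta ∈ conditioning set.
  P2: blocked at fork node zeta ∈ conditioning set.
  P3: blocked at fork node eps ∈ conditioning set.
  P4: blocked at fork node eps ∈ conditioning set.
{eps, zeta} contains no descendant of gamma and blocks every backdoor path.
Every element of {eps, zeta} is needed (dropping eps leaves P4 open; dropping zeta leaves P1 open), so no proper subset is valid.
Among all size-2 subsets of the eligible variables, only {eps, zeta} blocks every backdoor path, so it is the unique smallest valid adjustment set.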